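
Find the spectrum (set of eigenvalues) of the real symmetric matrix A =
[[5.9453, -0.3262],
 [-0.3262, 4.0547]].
sigma(A) ≈ {4, 6}

A is real symmetric, so its spectrum consists of real eigenvalues. Expanding the characteristic polynomial of the displayed matrix gives
  det(λ I - A) = p(λ) = λ^2 + (-10)λ + (24).
Solving p(λ) = 0 yields eigenvalues ≈ 4, 6. (A is shown rounded to 4 decimals, so these recover the underlying integer eigenvalues to within that precision.)
Verification: the trace of A = 10 equals the sum of eigenvalues 10, and det(A) ≈ 24.0000 matches the eigenvalue product 24.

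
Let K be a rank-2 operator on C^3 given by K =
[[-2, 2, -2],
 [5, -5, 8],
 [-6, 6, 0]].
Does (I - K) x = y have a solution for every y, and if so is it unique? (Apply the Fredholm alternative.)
(I - K) is invertible (det(I - K) = -52 ≠ 0), so for every y in C^3 the equation (I - K) x = y has a unique solution.

K has rank 2 and factors as K = U V^T = u1 v1^T + u2 v2^T with u1 = (0, -1, -2), v1 = (1, -1, -2), u2 = (1, -3, 2), v2 = (-2, 2, -2) (multiplying out reproduces the displayed K). The nonzero eigenvalues of U V^T coincide with those of the 2 x 2 matrix G = V^T U = [[v1·u1, v1·u2], [v2·u1, v2·u2]] = [[5, 0], [2, -12]], and by the Sylvester determinant identity det(I_3 - U V^T) = det(I_2 - V^T U) = det([[-4, 0], [-2, 13]]) = (-4)(13) - (0)(-2) = -52. (Direct check: I - K =
[[3, -2, 2],
 [-5, 6, -8],
 [6, -6, 1]]
has determinant -52.) The finite-dimensional Fredholm alternative says: either (I - K) is invertible, or ker(I - K) ≠ {0} and then range(I - K) = ker((I - K)^*)^⊥, with dim ker(I - K) = dim ker((I - K)^*). Since det(I - K) ≠ 0, 1 is not an eigenvalue of K and ker(I - K) = {0}, so we are in the first case: for every y there is a unique x = (I - K)^(-1) y. (Explicitly, by the Woodbury identity, (I - U V^T)^(-1) = I + U (I_2 - G)^(-1) V^T.)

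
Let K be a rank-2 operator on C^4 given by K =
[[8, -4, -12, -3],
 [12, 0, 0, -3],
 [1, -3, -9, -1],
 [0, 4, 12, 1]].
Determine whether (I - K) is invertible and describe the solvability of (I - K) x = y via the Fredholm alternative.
(I - K) is invertible (det(I - K) = 12 ≠ 0), so for every y in C^4 the equation (I - K) x = y has a unique solution.

K has rank 2 and factors as K = U V^T = u1 v1^T + u2 v2^T with u1 = (1, -3, 2, -3), v1 = (-1, -1, -3, 0), u2 = (-3, -3, -1, 1), v2 = (-3, 1, 3, 1) (multiplying out reproduces the displayed K). The nonzero eigenvalues of U V^T coincide with those of the 2 x 2 matrix G = V^T U = [[v1·u1, v1·u2], [v2·u1, v2·u2]] = [[-4, 9], [-3, 4]], and by the Sylvester determinant identity det(I_4 - U V^T) = det(I_2 - V^T U) = det([[5, -9], [3, -3]]) = (5)(-3) - (-9)(3) = 12. (Direct check: I - K =
[[-7, 4, 12, 3],
 [-12, 1, 0, 3],
 [-1, 3, 10, 1],
 [0, -4, -12, 0]]
has determinant 12.) The finite-dimensional Fredholm alternative says: either (I - K) is invertible, or ker(I - K) ≠ {0} and then range(I - K) = ker((I - K)^*)^⊥, with dim ker(I - K) = dim ker((I - K)^*). Since det(I - K) ≠ 0, 1 is not an eigenvalue of K and ker(I - K) = {0}, so we are in the first case: for every y there is a unique x = (I - K)^(-1) y. (Explicitly, by the Woodbury identity, (I - U V^T)^(-1) = I + U (I_2 - G)^(-1) V^T.)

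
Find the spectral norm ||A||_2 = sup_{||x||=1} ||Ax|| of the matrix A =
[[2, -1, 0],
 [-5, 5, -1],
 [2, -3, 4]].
||A||_2 ≈ 8.6508 (= sqrt(largest eigenvalue of A^T A))

||A||_2 = sigma_max(A) = sqrt(lambda_max(A^T A)). Form the symmetric matrix M = A^T A =
[[33, -33, 13],
 [-33, 35, -17],
 [13, -17, 17]].
Its characteristic polynomial (trace, sum of principal 2x2 minors, determinant of M give the coefficients) is
  p(λ) = det(λ I - M) = λ^3 - 85λ^2 + 764λ - 256.
No integer candidate from the rational root theorem (±divisors of 256) is a root, so the roots are irrational. The cubic discriminant is Δ = 2102038672 > 0, so there are three distinct real roots. p(0) = -256 and p(1) = 424 have opposite signs, so a root lies in (0, 1); Newton's method refines it to λ ≈ 0.3485. p(9) = 464 and p(10) = -116 have opposite signs, so a root lies in (9, 10); Newton's method refines it to λ ≈ 9.8146. p(74) = -3956 and p(75) = 794 have opposite signs, so a root lies in (74, 75); Newton's method refines it to λ ≈ 74.8368. Check (Vieta): the three roots sum to 85, matching tr M = 85.
So the eigenvalues of A^T A are ≈ 0.3485, 9.8146, 74.8368 (all ≥ 0, as they must be for A^T A). The largest is λ_max ≈ 74.8368, hence ||A||_2 = sqrt(λ_max) ≈ 8.6508.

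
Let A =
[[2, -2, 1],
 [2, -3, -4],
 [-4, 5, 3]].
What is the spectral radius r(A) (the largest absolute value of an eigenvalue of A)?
r(A) = sqrt(19) ≈ 4.3589

The eigenvalues of A are the roots of its characteristic polynomial. With M = A (coefficients from the trace, the sum of principal 2x2 minors, and det A):
  p(λ) = det(λ I - M) = λ^3 - 2λ^2 + 19λ.
The constant term is 0, so λ = 0 is a root. Dividing out λ leaves p(λ) = λ(λ^2 - 2λ + 19). For λ^2 - 2λ + 19 the discriminant is -72. It is negative, so the roots are the complex-conjugate pair λ = 1 ± (sqrt(72)/2) i ≈ 1 ± 4.2426i. For a conjugate pair the product of the roots equals the constant term, so |λ|^2 = 19 and |λ| = sqrt(19) ≈ 4.3589.
Thus the eigenvalues (to 4 decimals) are 1 ± 4.2426i (modulus 4.3589); 0 (modulus 0). The spectral radius is the largest modulus: r(A) = sqrt(19) ≈ 4.3589. (Cross-check: r(A) ≤ ||A||_2 ≈ 8.9169; equality holds whenever A is normal, though it can also hold for some non-normal A.)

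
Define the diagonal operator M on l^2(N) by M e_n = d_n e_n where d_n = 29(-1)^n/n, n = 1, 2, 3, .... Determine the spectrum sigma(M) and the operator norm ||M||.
sigma(M) = {29(-1)^n/n : n ≥ 1} ∪ {0}; ||M|| = 29

A bounded diagonal operator on l^2 with diagonal entries d_n has spectrum equal to the closure of {d_n : n ≥ 1}: every d_n is an eigenvalue (with eigenvector e_n), so {d_n} ⊂ sigma(M); the spectrum is closed, so its closure is too; and for lambda not in the closure, (M - lambda I) has bounded inverse (the diagonal entries 1/(d_n - lambda) are bounded). For our sequence d_n = 29(-1)^n/n, n = 1, 2, 3, ...:
  - {d_n} = {29(-1)^n/n : n ≥ 1}; the only limit point is 0
  - closure = {29(-1)^n/n : n ≥ 1} ∪ {0}
For the norm: a diagonal operator has ||M|| = sup_n |d_n|. Here |d_n| = 29/n is decreasing, so sup_n |d_n| = |d_1| = 29. So ||M|| = 29.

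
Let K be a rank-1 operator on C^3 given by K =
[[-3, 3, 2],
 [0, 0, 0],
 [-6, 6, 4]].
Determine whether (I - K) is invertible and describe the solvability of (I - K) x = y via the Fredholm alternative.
(I - K) is singular (det(I - K) = 0, i.e. 1 ∈ sigma(K)). (I - K) x = y is solvable iff y ⊥ ker((I - K)^*) = span{(-3, 3, 2)}, i.e. iff -3y_1 + 3y_2 + 2y_3 = 0. When solvable, the solutions are x = y + c·(1, 0, 2), c arbitrary (ker(I - K) = span{(1, 0, 2)}, dimension 1).

K has rank 1, so it is an outer product K = u v^T: every row of K is a multiple of one row vector. Reading off the entries, u = (1, 0, 2) and v = (-3, 3, 2) (row i of K equals u_i·v^T). A rank-one matrix u v^T satisfies K u = u (v·u) and kills the (2)-dimensional subspace v^⊥, so its characteristic polynomial is lambda^2 (lambda - v·u) with v·u = tr K = 1. Hence the eigenvalues of I - K are 1 (multiplicity 2) and 1 - (1) = 0, so det(I - K) = 0. (Direct check: I - K =
[[4, -3, -2],
 [0, 1, 0],
 [6, -6, -3]]
has determinant 0.) So 1 is an eigenvalue of K and (I - K) is not invertible. The finite-dimensional Fredholm alternative says: either (I - K) is invertible, or ker(I - K) ≠ {0} and then range(I - K) = ker((I - K)^*)^⊥, with dim ker(I - K) = dim ker((I - K)^*). We are in the second case, so we need both kernels. Kernel of I - K: (I - K) u = u - u (v·u) = u - u = 0, so ker(I - K) = span{u} = span{(1, 0, 2)} (it is exactly 1-dimensional because rank(I - K) = 2). Kernel of the adjoint: K is real, so (I - K)^* = I - K^T = I - v u^T, and (I - v u^T) v = v - v (u·v) = 0; hence ker((I - K)^*) = span{v} = span{(-3, 3, 2)}. Therefore (I - K) x = y is solvable iff <y, v> = 0, i.e. iff -3y_1 + 3y_2 + 2y_3 = 0. When this holds, K y = u (v·y) = 0, so (I - K) y = y and x = y is a particular solution; the full solution set is the line x = y + c·u = y + c·(1, 0, 2), c ∈ C.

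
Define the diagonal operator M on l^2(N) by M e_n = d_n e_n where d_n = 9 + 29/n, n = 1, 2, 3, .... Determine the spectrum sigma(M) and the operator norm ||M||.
sigma(M) = {9 + 29/n : n ≥ 1} ∪ {9}; ||M|| = 38

A bounded diagonal operator on l^2 with diagonal entries d_n has spectrum equal to the closure of {d_n : n ≥ 1}: every d_n is an eigenvalue (with eigenvector e_n), so {d_n} ⊂ sigma(M); the spectrum is closed, so its closure is too; and for lambda not in the closure, (M - lambda I) has bounded inverse (the diagonal entries 1/(d_n - lambda) are bounded). For our sequence d_n = 9 + 29/n, n = 1, 2, 3, ...:
  - {d_n} = {9 + 29/n : n ≥ 1}; the only limit point is 9
  - closure = {9 + 29/n : n ≥ 1} ∪ {9}
For the norm: a diagonal operator has ||M|| = sup_n |d_n|. Here d_n = 9 + 29/n is positive and decreasing, so sup_n |d_n| = d_1 = 9 + 29 = 38. So ||M|| = 38.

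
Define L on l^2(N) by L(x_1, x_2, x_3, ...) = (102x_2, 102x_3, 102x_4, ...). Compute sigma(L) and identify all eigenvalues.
sigma(L) = closed disk {z in C : |z| ≤ 102}; sigma_p(L) = open disk {z in C : |z| < 102}

Note L = 102·V where V is the unit left shift (V x)_k = x_{k+1}; so sigma(L) = 102·sigma(V) and ||L|| = 102||V||. ||L x||^2 = 10404sum_{k≥2} |x_k|^2 ≤ 10404||x||^2, with equality on {x : x_1 = 0}, so ||L|| = 102. For any lambda with |lambda| < 102, set r = lambda/102 (|r| < 1); the vector x = (1, r, r^2, ...) is in l^2 and satisfies L x = 102(r, r^2, ...) = lambda x, so lambda is an eigenvalue. On the boundary |lambda| = 102 the geometric series diverges, so no l^2 eigenvector exists, but these lambda lie in the approximate point spectrum. Hence sigma(L) is the closed disk of radius 102 and sigma_p(L) is the open disk.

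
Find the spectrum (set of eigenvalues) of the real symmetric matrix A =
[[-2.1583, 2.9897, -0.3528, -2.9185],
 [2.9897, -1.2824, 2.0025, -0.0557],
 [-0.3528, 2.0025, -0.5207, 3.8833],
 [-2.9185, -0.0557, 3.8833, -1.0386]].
sigma(A) ≈ {-6, -5, 2, 4}

A is real symmetric, so its spectrum consists of real eigenvalues. Expanding the characteristic polynomial of the displayed matrix gives
  det(λ I - A) = p(λ) = λ^4 + (5)λ^3 + (-28)λ^2 + (-92)λ + (239.9973).
Solving p(λ) = 0 yields eigenvalues ≈ -6, -5, 2, 4. (A is shown rounded to 4 decimals, so these recover the underlying integer eigenvalues to within that precision.)
Verification: the trace of A = -5 equals the sum of eigenvalues -5, and det(A) ≈ 239.9973 matches the eigenvalue product 240.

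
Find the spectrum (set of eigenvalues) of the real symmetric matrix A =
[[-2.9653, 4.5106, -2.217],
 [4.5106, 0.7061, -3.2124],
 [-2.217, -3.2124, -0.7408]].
sigma(A) ≈ {-6, -3, 6}

A is real symmetric, so its spectrum consists of real eigenvalues. Expanding the characteristic polynomial of the displayed matrix gives
  det(λ I - A) = p(λ) = λ^3 + (3)λ^2 + (-36)λ + (-108).
Solving p(λ) = 0 yields eigenvalues ≈ -6, -3, 6. (A is shown rounded to 4 decimals, so these recover the underlying integer eigenvalues to within that precision.)
Verification: the trace of A = -3 equals the sum of eigenvalues -3, and det(A) ≈ 108.0010 matches the eigenvalue product 108.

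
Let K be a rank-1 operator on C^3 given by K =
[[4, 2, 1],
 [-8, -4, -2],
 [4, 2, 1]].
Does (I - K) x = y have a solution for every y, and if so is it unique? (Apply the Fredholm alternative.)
(I - K) is singular (det(I - K) = 0, i.e. 1 ∈ sigma(K)). (I - K) x = y is solvable iff y ⊥ ker((I - K)^*) = span{(4, 2, 1)}, i.e. iff 4y_1 + 2y_2 + y_3 = 0. When solvable, the solutions are x = y + c·(1, -2, 1), c arbitrary (ker(I - K) = span{(1, -2, 1)}, dimension 1).

K has rank 1, so it is an outer product K = u v^T: every row of K is a multiple of one row vector. Reading off the entries, u = (1, -2, 1) and v = (4, 2, 1) (row i of K equals u_i·v^T). A rank-one matrix u v^T satisfies K u = u (v·u) and kills the (2)-dimensional subspace v^⊥, so its characteristic polynomial is lambda^2 (lambda - v·u) with v·u = tr K = 1. Hence the eigenvalues of I - K are 1 (multiplicity 2) and 1 - (1) = 0, so det(I - K) = 0. (Direct check: I - K =
[[-3, -2, -1],
 [8, 5, 2],
 [-4, -2, 0]]
has determinant 0.) So 1 is an eigenvalue of K and (I - K) is not invertible. The finite-dimensional Fredholm alternative says: either (I - K) is invertible, or ker(I - K) ≠ {0} and then range(I - K) = ker((I - K)^*)^⊥, with dim ker(I - K) = dim ker((I - K)^*). We are in the second case, so we need both kernels. Kernel of I - K: (I - K) u = u - u (v·u) = u - u = 0, so ker(I - K) = span{u} = span{(1, -2, 1)} (it is exactly 1-dimensional because rank(I - K) = 2). Kernel of the adjoint: K is real, so (I - K)^* = I - K^T = I - v u^T, and (I - v u^T) v = v - v (u·v) = 0; hence ker((I - K)^*) = span{v} = span{(4, 2, 1)}. Therefore (I - K) x = y is solvable iff <y, v> = 0, i.e. iff 4y_1 + 2y_2 + y_3 = 0. When this holds, K y = u (v·y) = 0, so (I - K) y = y and x = y is a particular solution; the full solution set is the line x = y + c·u = y + c·(1, -2, 1), c ∈ C.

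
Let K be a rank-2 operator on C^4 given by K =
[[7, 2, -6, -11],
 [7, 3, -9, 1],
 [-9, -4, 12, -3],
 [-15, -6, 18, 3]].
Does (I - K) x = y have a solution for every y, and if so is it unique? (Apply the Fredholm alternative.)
(I - K) is invertible (det(I - K) = -26 ≠ 0), so for every y in C^4 the equation (I - K) x = y has a unique solution.

K has rank 2 and factors as K = U V^T = u1 v1^T + u2 v2^T with u1 = (-3, -1, 1, 3), v1 = (-3, -1, 3, 3), u2 = (-1, 2, -3, -3), v2 = (2, 1, -3, 2) (multiplying out reproduces the displayed K). The nonzero eigenvalues of U V^T coincide with those of the 2 x 2 matrix G = V^T U = [[v1·u1, v1·u2], [v2·u1, v2·u2]] = [[22, -17], [-4, 3]], and by the Sylvester determinant identity det(I_4 - U V^T) = det(I_2 - V^T U) = det([[-21, 17], [4, -2]]) = (-21)(-2) - (17)(4) = -26. (Direct check: I - K =
[[-6, -2, 6, 11],
 [-7, -2, 9, -1],
 [9, 4, -11, 3],
 [15, 6, -18, -2]]
has determinant -26.) The finite-dimensional Fredholm alternative says: either (I - K) is invertible, or ker(I - K) ≠ {0} and then range(I - K) = ker((I - K)^*)^⊥, with dim ker(I - K) = dim ker((I - K)^*). Since det(I - K) ≠ 0, 1 is not an eigenvalue of K and ker(I - K) = {0}, so we are in the first case: for every y there is a unique x = (I - K)^(-1) y. (Explicitly, by the Woodbury identity, (I - U V^T)^(-1) = I + U (I_2 - G)^(-1) V^T.)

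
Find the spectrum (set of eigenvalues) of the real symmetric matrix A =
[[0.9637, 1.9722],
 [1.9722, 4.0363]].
sigma(A) ≈ {0, 5}

A is real symmetric, so its spectrum consists of real eigenvalues. Expanding the characteristic polynomial of the displayed matrix gives
  det(λ I - A) = p(λ) = λ^2 + (-5)λ + (0).
Solving p(λ) = 0 yields eigenvalues ≈ 0, 5. (A is shown rounded to 4 decimals, so these recover the underlying integer eigenvalues to within that precision.)
Verification: the trace of A = 5 equals the sum of eigenvalues 5, and det(A) ≈ 0.0002 matches the eigenvalue product 0.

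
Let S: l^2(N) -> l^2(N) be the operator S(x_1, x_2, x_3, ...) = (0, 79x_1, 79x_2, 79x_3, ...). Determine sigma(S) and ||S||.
sigma(S) = closed disk {z in C : |z| ≤ 79}; ||S|| = 79

Note S = 79·U where U is the unit right shift (U x)_k = x_{k-1} (with x_0 := 0); so ||S|| = 79||U|| and sigma(S) = 79·sigma(U). ||S x||^2 = sum_{k≥1} |79x_k|^2 = 6241||x||^2, so ||S|| = 79 and sigma(S) ⊂ {|z| ≤ 79}. For any |lambda| < 79, the equation (S - lambda I) x = 0 forces x_1 = 0, then 79x_k = lambda x_{k+1} ⇒ x = 0, so S has no eigenvalues. But (S - lambda I) is not surjective for |lambda| < 79: solving (S - lambda I) x = e_1 would require x_n proportional to (lambda/79)^(-n), which is not in l^2. So every |lambda| < 79 lies in the residual spectrum. The boundary |lambda| = 79 is in the approximate point spectrum (the spectrum is closed). Hence sigma(S) is the closed disk of radius 79.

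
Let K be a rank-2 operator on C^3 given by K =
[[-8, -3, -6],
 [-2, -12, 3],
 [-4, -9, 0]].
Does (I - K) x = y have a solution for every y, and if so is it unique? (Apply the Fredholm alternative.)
(I - K) is invertible (det(I - K) = 114 ≠ 0), so for every y in C^3 the equation (I - K) x = y has a unique solution.

K has rank 2 and factors as K = U V^T = u1 v1^T + u2 v2^T with u1 = (-1, 2, 1), v1 = (2, -3, 3), u2 = (-3, -3, -3), v2 = (2, 2, 1) (multiplying out reproduces the displayed K). The nonzero eigenvalues of U V^T coincide with those of the 2 x 2 matrix G = V^T U = [[v1·u1, v1·u2], [v2·u1, v2·u2]] = [[-5, -6], [3, -15]], and by the Sylvester determinant identity det(I_3 - U V^T) = det(I_2 - V^T U) = det([[6, 6], [-3, 16]]) = (6)(16) - (6)(-3) = 114. (Direct check: I - K =
[[9, 3, 6],
 [2, 13, -3],
 [4, 9, 1]]
has determinant 114.) The finite-dimensional Fredholm alternative says: either (I - K) is invertible, or ker(I - K) ≠ {0} and then range(I - K) = ker((I - K)^*)^⊥, with dim ker(I - K) = dim ker((I - K)^*). Since det(I - K) ≠ 0, 1 is not an eigenvalue of K and ker(I - K) = {0}, so we are in the first case: for every y there is a unique x = (I - K)^(-1) y. (Explicitly, by the Woodbury identity, (I - U V^T)^(-1) = I + U (I_2 - G)^(-1) V^T.)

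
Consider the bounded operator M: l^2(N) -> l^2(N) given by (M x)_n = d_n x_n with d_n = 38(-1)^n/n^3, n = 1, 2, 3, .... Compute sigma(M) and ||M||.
sigma(M) = {38(-1)^n/n^3 : n ≥ 1} ∪ {0}; ||M|| = 38

A bounded diagonal operator on l^2 with diagonal entries d_n has spectrum equal to the closure of {d_n : n ≥ 1}: every d_n is an eigenvalue (with eigenvector e_n), so {d_n} ⊂ sigma(M); the spectrum is closed, so its closure is too; and for lambda not in the closure, (M - lambda I) has bounded inverse (the diagonal entries 1/(d_n - lambda) are bounded). For our sequence d_n = 38(-1)^n/n^3, n = 1, 2, 3, ...:
  - {d_n} = {38(-1)^n/n^3 : n ≥ 1}; the only limit point is 0
  - closure = {38(-1)^n/n^3 : n ≥ 1} ∪ {0}
For the norm: a diagonal operator has ||M|| = sup_n |d_n|. Here |d_n| = 38/n^3 is decreasing, so sup_n |d_n| = |d_1| = 38. So ||M|| = 38.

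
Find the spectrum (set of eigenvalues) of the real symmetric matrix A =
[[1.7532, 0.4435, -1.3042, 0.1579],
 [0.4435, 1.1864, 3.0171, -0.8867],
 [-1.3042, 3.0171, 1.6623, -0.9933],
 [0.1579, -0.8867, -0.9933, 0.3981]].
sigma(A) ≈ {-2, 0, 2, 5}

A is real symmetric, so its spectrum consists of real eigenvalues. Expanding the characteristic polynomial of the displayed matrix gives
  det(λ I - A) = p(λ) = λ^4 + (-5)λ^3 + (-4)λ^2 + (20)λ + (0).
Solving p(λ) = 0 yields eigenvalues ≈ -2, 0, 2, 5. (A is shown rounded to 4 decimals, so these recover the underlying integer eigenvalues to within that precision.)
Verification: the trace of A = 5 equals the sum of eigenvalues 5, and det(A) ≈ -0.0009 matches the eigenvalue product 0.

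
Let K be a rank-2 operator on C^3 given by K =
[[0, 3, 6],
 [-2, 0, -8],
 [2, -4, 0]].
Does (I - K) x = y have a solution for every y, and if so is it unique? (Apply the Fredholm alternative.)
(I - K) is invertible (det(I - K) = -37 ≠ 0), so for every y in C^3 the equation (I - K) x = y has a unique solution.

K has rank 2 and factors as K = U V^T = u1 v1^T + u2 v2^T with u1 = (0, -2, 2), v1 = (1, -1, 2), u2 = (-3, 2, 2), v2 = (0, -1, -2) (multiplying out reproduces the displayed K). The nonzero eigenvalues of U V^T coincide with those of the 2 x 2 matrix G = V^T U = [[v1·u1, v1·u2], [v2·u1, v2·u2]] = [[6, -1], [-2, -6]], and by the Sylvester determinant identity det(I_3 - U V^T) = det(I_2 - V^T U) = det([[-5, 1], [2, 7]]) = (-5)(7) - (1)(2) = -37. (Direct check: I - K =
[[1, -3, -6],
 [2, 1, 8],
 [-2, 4, 1]]
has determinant -37.) The finite-dimensional Fredholm alternative says: either (I - K) is invertible, or ker(I - K) ≠ {0} and then range(I - K) = ker((I - K)^*)^⊥, with dim ker(I - K) = dim ker((I - K)^*). Since det(I - K) ≠ 0, 1 is not an eigenvalue of K and ker(I - K) = {0}, so we are in the first case: for every y there is a unique x = (I - K)^(-1) y. (Explicitly, by the Woodbury identity, (I - U V^T)^(-1) = I + U (I_2 - G)^(-1) V^T.)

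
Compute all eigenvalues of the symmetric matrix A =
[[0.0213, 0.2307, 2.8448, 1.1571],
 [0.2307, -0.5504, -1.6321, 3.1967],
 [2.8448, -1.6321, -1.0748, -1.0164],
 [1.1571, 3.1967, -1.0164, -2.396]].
sigma(A) ≈ {-5, -4, 2, 3}

A is real symmetric, so its spectrum consists of real eigenvalues. Expanding the characteristic polynomial of the displayed matrix gives
  det(λ I - A) = p(λ) = λ^4 + (4)λ^3 + (-19)λ^2 + (-46)λ + (120.0064).
Solving p(λ) = 0 yields eigenvalues ≈ -5, -4, 2, 3. (A is shown rounded to 4 decimals, so these recover the underlying integer eigenvalues to within that precision.)
Verification: the trace of A = -4 equals the sum of eigenvalues -4, and det(A) ≈ 120.0064 matches the eigenvalue product 120.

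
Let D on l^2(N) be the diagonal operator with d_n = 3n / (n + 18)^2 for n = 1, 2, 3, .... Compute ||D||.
||D|| = 1/24 (attained at n = 18)

For D diagonal, ||D|| = sup_n |d_n|. Treat f(x) = 3x / (x + 18)^2 for real x > 0. By the quotient rule, f'(x) = 3(18 - x)/(x + 18)^3, which is positive for x < 18 and negative for x > 18. So f has a unique maximum at x = 18, and since 18 is a positive integer, the supremum over n ≥ 1 is attained at n = 18: d_18 = 3·18/(18 + 18)^2 = 3·18/1296 = 1/24. Hence ||D|| = 1/24.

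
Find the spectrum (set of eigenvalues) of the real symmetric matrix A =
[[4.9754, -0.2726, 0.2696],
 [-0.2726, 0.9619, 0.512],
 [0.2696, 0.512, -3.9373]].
sigma(A) ≈ {-4, 1, 5}

A is real symmetric, so its spectrum consists of real eigenvalues. Expanding the characteristic polynomial of the displayed matrix gives
  det(λ I - A) = p(λ) = λ^3 + (-2)λ^2 + (-19)λ + (20).
Solving p(λ) = 0 yields eigenvalues ≈ -4, 1, 5. (A is shown rounded to 4 decimals, so these recover the underlying integer eigenvalues to within that precision.)
Verification: the trace of A = 2 equals the sum of eigenvalues 2, and det(A) ≈ -20.0001 matches the eigenvalue product -20.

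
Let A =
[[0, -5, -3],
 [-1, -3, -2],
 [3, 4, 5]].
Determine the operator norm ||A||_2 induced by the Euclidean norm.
||A||_2 ≈ 9.5722 (= sqrt(largest eigenvalue of A^T A))

||A||_2 = sigma_max(A) = sqrt(lambda_max(A^T A)). Form the symmetric matrix M = A^T A =
[[10, 15, 17],
 [15, 50, 41],
 [17, 41, 38]].
Its characteristic polynomial (trace, sum of principal 2x2 minors, determinant of M give the coefficients) is
  p(λ) = det(λ I - M) = λ^3 - 98λ^2 + 585λ - 100.
No integer candidate from the rational root theorem (±divisors of 100) is a root, so the roots are irrational. The cubic discriminant is Δ = 2212369600 > 0, so there are three distinct real roots. p(0) = -100 and p(1) = 388 have opposite signs, so a root lies in (0, 1); Newton's method refines it to λ ≈ 0.1761. p(6) = 98 and p(7) = -464 have opposite signs, so a root lies in (6, 7); Newton's method refines it to λ ≈ 6.1965. p(91) = -4832 and p(92) = 2936 have opposite signs, so a root lies in (91, 92); Newton's method refines it to λ ≈ 91.6274. Check (Vieta): the three roots sum to 98, matching tr M = 98.
So the eigenvalues of A^T A are ≈ 0.1761, 6.1965, 91.6274 (all ≥ 0, as they must be for A^T A). The largest is λ_max ≈ 91.6274, hence ||A||_2 = sqrt(λ_max) ≈ 9.5722.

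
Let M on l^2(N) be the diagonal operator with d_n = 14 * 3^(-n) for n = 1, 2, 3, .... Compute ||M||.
||M|| = 14/3 (attained at n = 1)

For M diagonal, ||M|| = sup_n |d_n|. The sequence d_n = 14 * 3^(-n) is positive and strictly decreasing (ratio 3^(-1) < 1), so the supremum is d_1 = 14/3. Hence ||M|| = 14/3.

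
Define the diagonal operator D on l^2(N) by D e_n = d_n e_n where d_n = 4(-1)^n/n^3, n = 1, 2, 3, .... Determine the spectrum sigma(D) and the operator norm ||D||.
sigma(D) = {4(-1)^n/n^3 : n ≥ 1} ∪ {0}; ||D|| = 4

A bounded diagonal operator on l^2 with diagonal entries d_n has spectrum equal to the closure of {d_n : n ≥ 1}: every d_n is an eigenvalue (with eigenvector e_n), so {d_n} ⊂ sigma(D); the spectrum is closed, so its closure is too; and for lambda not in the closure, (D - lambda I) has bounded inverse (the diagonal entries 1/(d_n - lambda) are bounded). For our sequence d_n = 4(-1)^n/n^3, n = 1, 2, 3, ...:
  - {d_n} = {4(-1)^n/n^3 : n ≥ 1}; the only limit point is 0
  - closure = {4(-1)^n/n^3 : n ≥ 1} ∪ {0}
For the norm: a diagonal operator has ||D|| = sup_n |d_n|. Here |d_n| = 4/n^3 is decreasing, so sup_n |d_n| = |d_1| = 4. So ||D|| = 4.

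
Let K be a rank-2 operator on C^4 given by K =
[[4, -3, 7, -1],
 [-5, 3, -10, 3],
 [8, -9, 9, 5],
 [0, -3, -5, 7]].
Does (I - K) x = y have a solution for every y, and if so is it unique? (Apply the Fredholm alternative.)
(I - K) is invertible (det(I - K) = 38 ≠ 0), so for every y in C^4 the equation (I - K) x = y has a unique solution.

K has rank 2 and factors as K = U V^T = u1 v1^T + u2 v2^T with u1 = (2, -3, 2, -2), v1 = (1, 0, 3, -2), u2 = (-1, 1, -3, -1), v2 = (-2, 3, -1, -3) (multiplying out reproduces the displayed K). The nonzero eigenvalues of U V^T coincide with those of the 2 x 2 matrix G = V^T U = [[v1·u1, v1·u2], [v2·u1, v2·u2]] = [[12, -8], [-9, 11]], and by the Sylvester determinant identity det(I_4 - U V^T) = det(I_2 - V^T U) = det([[-11, 8], [9, -10]]) = (-11)(-10) - (8)(9) = 38. (Direct check: I - K =
[[-3, 3, -7, 1],
 [5, -2, 10, -3],
 [-8, 9, -8, -5],
 [0, 3, 5, -6]]
has determinant 38.) The finite-dimensional Fredholm alternative says: either (I - K) is invertible, or ker(I - K) ≠ {0} and then range(I - K) = ker((I - K)^*)^⊥, with dim ker(I - K) = dim ker((I - K)^*). Since det(I - K) ≠ 0, 1 is not an eigenvalue of K and ker(I - K) = {0}, so we are in the first case: for every y there is a unique x = (I - K)^(-1) y. (Explicitly, by the Woodbury identity, (I - U V^T)^(-1) = I + U (I_2 - G)^(-1) V^T.)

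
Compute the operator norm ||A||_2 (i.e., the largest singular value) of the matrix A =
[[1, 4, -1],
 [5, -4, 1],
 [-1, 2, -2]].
||A||_2 ≈ 7.3276 (= sqrt(largest eigenvalue of A^T A))

||A||_2 = sigma_max(A) = sqrt(lambda_max(A^T A)). Form the symmetric matrix M = A^T A =
[[27, -18, 6],
 [-18, 36, -12],
 [6, -12, 6]].
Its characteristic polynomial (trace, sum of principal 2x2 minors, determinant of M give the coefficients) is
  p(λ) = det(λ I - M) = λ^3 - 69λ^2 + 846λ - 1296.
No integer candidate from the rational root theorem (±divisors of 1296) is a root, so the roots are irrational. The cubic discriminant is Δ = 598949316 > 0, so there are three distinct real roots. p(1) = -518 and p(2) = 128 have opposite signs, so a root lies in (1, 2); Newton's method refines it to λ ≈ 1.7851. p(13) = 238 and p(14) = -232 have opposite signs, so a root lies in (13, 14); Newton's method refines it to λ ≈ 13.5215. p(53) = -1402 and p(54) = 648 have opposite signs, so a root lies in (53, 54); Newton's method refines it to λ ≈ 53.6934. Check (Vieta): the three roots sum to 69, matching tr M = 69.
So the eigenvalues of A^T A are ≈ 1.7851, 13.5215, 53.6934 (all ≥ 0, as they must be for A^T A). The largest is λ_max ≈ 53.6934, hence ||A||_2 = sqrt(λ_max) ≈ 7.3276.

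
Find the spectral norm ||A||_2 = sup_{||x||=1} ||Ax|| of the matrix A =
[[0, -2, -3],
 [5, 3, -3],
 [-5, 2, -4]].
||A||_2 ≈ 7.1799 (= sqrt(largest eigenvalue of A^T A))

||A||_2 = sigma_max(A) = sqrt(lambda_max(A^T A)). Form the symmetric matrix M = A^T A =
[[50, 5, 5],
 [5, 17, -11],
 [5, -11, 34]].
Its characteristic polynomial (trace, sum of principal 2x2 minors, determinant of M give the coefficients) is
  p(λ) = det(λ I - M) = λ^3 - 101λ^2 + 2957λ - 21025.
No integer candidate from the rational root theorem (±divisors of 21025) is a root, so the roots are irrational. The cubic discriminant is Δ = 216818352 > 0, so there are three distinct real roots. p(10) = -555 and p(11) = 612 have opposite signs, so a root lies in (10, 11); Newton's method refines it to λ ≈ 10.4608. p(38) = 369 and p(39) = -4 have opposite signs, so a root lies in (38, 39); Newton's method refines it to λ ≈ 38.9888. p(51) = -268 and p(52) = 243 have opposite signs, so a root lies in (51, 52); Newton's method refines it to λ ≈ 51.5504. Check (Vieta): the three roots sum to 101, matching tr M = 101.
So the eigenvalues of A^T A are ≈ 10.4608, 38.9888, 51.5504 (all ≥ 0, as they must be for A^T A). The largest is λ_max ≈ 51.5504, hence ||A||_2 = sqrt(λ_max) ≈ 7.1799.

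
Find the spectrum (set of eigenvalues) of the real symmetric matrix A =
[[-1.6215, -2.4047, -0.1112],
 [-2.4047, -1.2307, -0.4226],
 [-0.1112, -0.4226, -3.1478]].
sigma(A) ≈ {-4, -3, 1}

A is real symmetric, so its spectrum consists of real eigenvalues. Expanding the characteristic polynomial of the displayed matrix gives
  det(λ I - A) = p(λ) = λ^3 + (6)λ^2 + (5)λ + (-12).
Solving p(λ) = 0 yields eigenvalues ≈ -4, -3, 1. (A is shown rounded to 4 decimals, so these recover the underlying integer eigenvalues to within that precision.)
Verification: the trace of A = -6 equals the sum of eigenvalues -6, and det(A) ≈ 11.9995 matches the eigenvalue product 12.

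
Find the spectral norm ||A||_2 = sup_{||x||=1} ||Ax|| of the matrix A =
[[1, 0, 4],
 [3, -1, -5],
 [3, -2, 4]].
||A||_2 ≈ 7.5654 (= sqrt(largest eigenvalue of A^T A))

||A||_2 = sigma_max(A) = sqrt(lambda_max(A^T A)). Form the symmetric matrix M = A^T A =
[[19, -9, 1],
 [-9, 5, -3],
 [1, -3, 57]].
Its characteristic polynomial (trace, sum of principal 2x2 minors, determinant of M give the coefficients) is
  p(λ) = det(λ I - M) = λ^3 - 81λ^2 + 1372λ - 676.
No integer candidate from the rational root theorem (±divisors of 676) is a root, so the roots are irrational. The cubic discriminant is Δ = 1922697392 > 0, so there are three distinct real roots. p(0) = -676 and p(1) = 616 have opposite signs, so a root lies in (0, 1); Newton's method refines it to λ ≈ 0.5078. p(23) = 198 and p(24) = -580 have opposite signs, so a root lies in (23, 24); Newton's method refines it to λ ≈ 23.2571. p(57) = -448 and p(58) = 1528 have opposite signs, so a root lies in (57, 58); Newton's method refines it to λ ≈ 57.235. Check (Vieta): the three roots sum to 81, matching tr M = 81.
So the eigenvalues of A^T A are ≈ 0.5078, 23.2571, 57.235 (all ≥ 0, as they must be for A^T A). The largest is λ_max ≈ 57.235, hence ||A||_2 = sqrt(λ_max) ≈ 7.5654.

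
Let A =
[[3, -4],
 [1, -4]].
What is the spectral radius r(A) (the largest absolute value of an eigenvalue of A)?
r(A) = (1 + sqrt(33))/2 ≈ 3.3723

The eigenvalues of A are the roots of its characteristic polynomial. With M = A (coefficients from the trace and determinant):
  p(λ) = det(λ I - M) = λ^2 + λ - 8.
For λ^2 + λ - 8 the discriminant is 33. It is nonnegative but not a perfect square, so the roots are real and irrational: λ = (-1 ± sqrt(33))/2 ≈ 2.3723, -3.3723.
Thus the eigenvalues (to 4 decimals) are 2.3723 (modulus 2.3723); -3.3723 (modulus 3.3723). The spectral radius is the largest modulus: r(A) = (1 + sqrt(33))/2 ≈ 3.3723. (Cross-check: r(A) ≤ ||A||_2 ≈ 6.3574; equality holds whenever A is normal, though it can also hold for some non-normal A.)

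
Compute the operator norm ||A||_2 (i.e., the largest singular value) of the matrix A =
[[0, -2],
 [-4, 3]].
||A||_2 = sqrt((29 + sqrt(585))/2) ≈ 5.1569 (= sqrt(largest eigenvalue of A^T A))

||A||_2 = sigma_max(A) = sqrt(lambda_max(A^T A)). Form the symmetric matrix M = A^T A =
[[16, -12],
 [-12, 13]].
Its characteristic polynomial (trace, determinant of M give the coefficients) is
  p(λ) = det(λ I - M) = λ^2 - 29λ + 64.
For λ^2 - 29λ + 64 the discriminant is 585. It is nonnegative but not a perfect square, so the roots are real and irrational: λ = (29 ± sqrt(585))/2 ≈ 26.5934, 2.4066.
So the eigenvalues of A^T A are ≈ 2.4066, 26.5934 (all ≥ 0, as they must be for A^T A). The largest is λ_max = (29 + sqrt(585))/2 ≈ 26.5934, hence ||A||_2 = sqrt(λ_max) = sqrt((29 + sqrt(585))/2) ≈ 5.1569.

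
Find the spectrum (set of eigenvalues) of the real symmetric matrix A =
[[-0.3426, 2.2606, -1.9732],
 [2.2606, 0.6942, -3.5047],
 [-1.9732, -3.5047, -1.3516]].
sigma(A) ≈ {-4, -2, 5}

A is real symmetric, so its spectrum consists of real eigenvalues. Expanding the characteristic polynomial of the displayed matrix gives
  det(λ I - A) = p(λ) = λ^3 + (1)λ^2 + (-22)λ + (-40).
Solving p(λ) = 0 yields eigenvalues ≈ -4, -2, 5. (A is shown rounded to 4 decimals, so these recover the underlying integer eigenvalues to within that precision.)
Verification: the trace of A = -1 equals the sum of eigenvalues -1, and det(A) ≈ 40.0000 matches the eigenvalue product 40.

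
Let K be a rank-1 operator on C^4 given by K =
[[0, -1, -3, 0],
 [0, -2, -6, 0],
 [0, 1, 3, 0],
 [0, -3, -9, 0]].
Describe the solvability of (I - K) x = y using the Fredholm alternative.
(I - K) is singular (det(I - K) = 0, i.e. 1 ∈ sigma(K)). (I - K) x = y is solvable iff y ⊥ ker((I - K)^*) = span{(0, -1, -3, 0)}, i.e. iff -y_2 - 3y_3 = 0. When solvable, the solutions are x = y + c·(1, 2, -1, 3), c arbitrary (ker(I - K) = span{(1, 2, -1, 3)}, dimension 1).

K has rank 1, so it is an outer product K = u v^T: every row of K is a multiple of one row vector. Reading off the entries, u = (1, 2, -1, 3) and v = (0, -1, -3, 0) (row i of K equals u_i·v^T). A rank-one matrix u v^T satisfies K u = u (v·u) and kills the (3)-dimensional subspace v^⊥, so its characteristic polynomial is lambda^3 (lambda - v·u) with v·u = tr K = 1. Hence the eigenvalues of I - K are 1 (multiplicity 3) and 1 - (1) = 0, so det(I - K) = 0. (Direct check: I - K =
[[1, 1, 3, 0],
 [0, 3, 6, 0],
 [0, -1, -2, 0],
 [0, 3, 9, 1]]
has determinant 0.) So 1 is an eigenvalue of K and (I - K) is not invertible. The finite-dimensional Fredholm alternative says: either (I - K) is invertible, or ker(I - K) ≠ {0} and then range(I - K) = ker((I - K)^*)^⊥, with dim ker(I - K) = dim ker((I - K)^*). We are in the second case, so we need both kernels. Kernel of I - K: (I - K) u = u - u (v·u) = u - u = 0, so ker(I - K) = span{u} = span{(1, 2, -1, 3)} (it is exactly 1-dimensional because rank(I - K) = 3). Kernel of the adjoint: K is real, so (I - K)^* = I - K^T = I - v u^T, and (I - v u^T) v = v - v (u·v) = 0; hence ker((I - K)^*) = span{v} = span{(0, -1, -3, 0)}. Therefore (I - K) x = y is solvable iff <y, v> = 0, i.e. iff -y_2 - 3y_3 = 0. When this holds, K y = u (v·y) = 0, so (I - K) y = y and x = y is a particular solution; the full solution set is the line x = y + c·u = y + c·(1, 2, -1, 3), c ∈ C.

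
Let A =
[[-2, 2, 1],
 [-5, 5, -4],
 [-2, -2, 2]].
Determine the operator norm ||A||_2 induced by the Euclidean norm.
||A||_2 = sqrt((74 + sqrt(4644))/2) ≈ 8.4305 (= sqrt(largest eigenvalue of A^T A))

||A||_2 = sigma_max(A) = sqrt(lambda_max(A^T A)). Form the symmetric matrix M = A^T A =
[[33, -25, 14],
 [-25, 33, -22],
 [14, -22, 21]].
Its characteristic polynomial (trace, sum of principal 2x2 minors, determinant of M give the coefficients) is
  p(λ) = det(λ I - M) = λ^3 - 87λ^2 + 1170λ - 2704.
By the rational root theorem any rational root is an integer divisor of 2704. Testing λ = 13: p(13) = 2197 - 14703 + 15210 - 2704 = 0, so λ = 13 is a root. Dividing out (λ - 13) leaves p(λ) = (λ - 13)(λ^2 - 74λ + 208). For λ^2 - 74λ + 208 the discriminant is 4644. It is nonnegative but not a perfect square, so the roots are real and irrational: λ = (74 ± sqrt(4644))/2 ≈ 71.0735, 2.9265.
So the eigenvalues of A^T A are ≈ 2.9265, 13, 71.0735 (all ≥ 0, as they must be for A^T A). The largest is λ_max = (74 + sqrt(4644))/2 ≈ 71.0735, hence ||A||_2 = sqrt(λ_max) = sqrt((74 + sqrt(4644))/2) ≈ 8.4305.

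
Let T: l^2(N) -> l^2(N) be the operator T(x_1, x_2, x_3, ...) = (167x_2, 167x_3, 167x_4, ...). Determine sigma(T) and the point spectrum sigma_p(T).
sigma(T) = closed disk {z in C : |z| ≤ 167}; sigma_p(T) = open disk {z in C : |z| < 167}

Note T = 167·V where V is the unit left shift (V x)_k = x_{k+1}; so sigma(T) = 167·sigma(V) and ||T|| = 167||V||. ||T x||^2 = 27889sum_{k≥2} |x_k|^2 ≤ 27889||x||^2, with equality on {x : x_1 = 0}, so ||T|| = 167. For any lambda with |lambda| < 167, set r = lambda/167 (|r| < 1); the vector x = (1, r, r^2, ...) is in l^2 and satisfies T x = 167(r, r^2, ...) = lambda x, so lambda is an eigenvalue. On the boundary |lambda| = 167 the geometric series diverges, so no l^2 eigenvector exists, but these lambda lie in the approximate point spectrum. Hence sigma(T) is the closed disk of radius 167 and sigma_p(T) is the open disk.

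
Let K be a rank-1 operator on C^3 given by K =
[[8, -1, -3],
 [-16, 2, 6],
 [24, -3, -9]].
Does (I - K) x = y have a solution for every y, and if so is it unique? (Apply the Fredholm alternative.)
(I - K) is singular (det(I - K) = 0, i.e. 1 ∈ sigma(K)). (I - K) x = y is solvable iff y ⊥ ker((I - K)^*) = span{(8, -1, -3)}, i.e. iff 8y_1 - y_2 - 3y_3 = 0. When solvable, the solutions are x = y + c·(1, -2, 3), c arbitrary (ker(I - K) = span{(1, -2, 3)}, dimension 1).

K has rank 1, so it is an outer product K = u v^T: every row of K is a multiple of one row vector. Reading off the entries, u = (1, -2, 3) and v = (8, -1, -3) (row i of K equals u_i·v^T). A rank-one matrix u v^T satisfies K u = u (v·u) and kills the (2)-dimensional subspace v^⊥, so its characteristic polynomial is lambda^2 (lambda - v·u) with v·u = tr K = 1. Hence the eigenvalues of I - K are 1 (multiplicity 2) and 1 - (1) = 0, so det(I - K) = 0. (Direct check: I - K =
[[-7, 1, 3],
 [16, -1, -6],
 [-24, 3, 10]]
has determinant 0.) So 1 is an eigenvalue of K and (I - K) is not invertible. The finite-dimensional Fredholm alternative says: either (I - K) is invertible, or ker(I - K) ≠ {0} and then range(I - K) = ker((I - K)^*)^⊥, with dim ker(I - K) = dim ker((I - K)^*). We are in the second case, so we need both kernels. Kernel of I - K: (I - K) u = u - u (v·u) = u - u = 0, so ker(I - K) = span{u} = span{(1, -2, 3)} (it is exactly 1-dimensional because rank(I - K) = 2). Kernel of the adjoint: K is real, so (I - K)^* = I - K^T = I - v u^T, and (I - v u^T) v = v - v (u·v) = 0; hence ker((I - K)^*) = span{v} = span{(8, -1, -3)}. Therefore (I - K) x = y is solvable iff <y, v> = 0, i.e. iff 8y_1 - y_2 - 3y_3 = 0. When this holds, K y = u (v·y) = 0, so (I - K) y = y and x = y is a particular solution; the full solution set is the line x = y + c·u = y + c·(1, -2, 3), c ∈ C.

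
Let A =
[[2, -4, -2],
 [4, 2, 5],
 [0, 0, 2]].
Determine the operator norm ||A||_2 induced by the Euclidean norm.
||A||_2 = sqrt((53 + sqrt(2489))/2) ≈ 7.1725 (= sqrt(largest eigenvalue of A^T A))

||A||_2 = sigma_max(A) = sqrt(lambda_max(A^T A)). Form the symmetric matrix M = A^T A =
[[20, 0, 16],
 [0, 20, 18],
 [16, 18, 33]].
Its characteristic polynomial (trace, sum of principal 2x2 minors, determinant of M give the coefficients) is
  p(λ) = det(λ I - M) = λ^3 - 73λ^2 + 1140λ - 1600.
By the rational root theorem any rational root is an integer divisor of 1600. Testing λ = 20: p(20) = 8000 - 29200 + 22800 - 1600 = 0, so λ = 20 is a root. Dividing out (λ - 20) leaves p(λ) = (λ - 20)(λ^2 - 53λ + 80). For λ^2 - 53λ + 80 the discriminant is 2489. It is nonnegative but not a perfect square, so the roots are real and irrational: λ = (53 ± sqrt(2489))/2 ≈ 51.4449, 1.5551.
So the eigenvalues of A^T A are ≈ 1.5551, 20, 51.4449 (all ≥ 0, as they must be for A^T A). The largest is λ_max = (53 + sqrt(2489))/2 ≈ 51.4449, hence ||A||_2 = sqrt(λ_max) = sqrt((53 + sqrt(2489))/2) ≈ 7.1725.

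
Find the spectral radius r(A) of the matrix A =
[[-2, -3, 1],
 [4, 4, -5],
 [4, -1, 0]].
r(A) = 5

The eigenvalues of A are the roots of its characteristic polynomial. With M = A (coefficients from the trace, the sum of principal 2x2 minors, and det A):
  p(λ) = det(λ I - M) = λ^3 - 2λ^2 - 5λ - 50.
By the rational root theorem any rational root is an integer divisor of 50. Testing λ = 5: p(5) = 125 - 50 - 25 - 50 = 0, so λ = 5 is a root. Dividing out (λ - 5) leaves p(λ) = (λ - 5)(λ^2 + 3λ + 10). For λ^2 + 3λ + 10 the discriminant is -31. It is negative, so the roots are the complex-conjugate pair λ = -3/2 ± (sqrt(31)/2) i ≈ -1.5 ± 2.7839i. For a conjugate pair the product of the roots equals the constant term, so |λ|^2 = 10 and |λ| = sqrt(10) ≈ 3.1623.
Thus the eigenvalues (to 4 decimals) are -1.5 ± 2.7839i (modulus 3.1623); 5 (modulus 5). The spectral radius is the largest modulus: r(A) = 5. (Cross-check: r(A) ≤ ||A||_2 ≈ 8.4597; equality holds whenever A is normal, though it can also hold for some non-normal A.)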